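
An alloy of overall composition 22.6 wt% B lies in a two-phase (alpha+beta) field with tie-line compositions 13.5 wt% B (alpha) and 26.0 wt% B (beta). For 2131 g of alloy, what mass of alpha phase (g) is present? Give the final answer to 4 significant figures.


f_alpha = (C_beta - C0) / (C_beta - C_alpha)
f_alpha = (26.0 - 22.6) / (26.0 - 13.5) = 0.272
m_alpha = f_alpha * m_total = 0.272 * 2131 = 579.6 g


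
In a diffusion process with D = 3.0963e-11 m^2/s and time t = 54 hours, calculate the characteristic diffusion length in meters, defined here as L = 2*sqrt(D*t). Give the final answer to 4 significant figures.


t = 54 hr = 194400 s
Diffusion length = 2*sqrt(D*t)
= 2*sqrt(3.0963e-11 * 194400)
= 4.907e-03 m


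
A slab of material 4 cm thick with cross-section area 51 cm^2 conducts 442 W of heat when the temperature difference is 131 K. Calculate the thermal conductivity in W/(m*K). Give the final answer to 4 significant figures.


k = Q*L / (A*dT)
L = 0.04 m, A = 5.1e-03 m^2
k = 442 * 0.04 / (5.1e-03 * 131)
k = 26.46 W/(m*K)


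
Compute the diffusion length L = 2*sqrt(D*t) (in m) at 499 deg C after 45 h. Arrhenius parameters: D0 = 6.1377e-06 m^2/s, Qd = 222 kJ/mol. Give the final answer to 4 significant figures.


Step 1: D = D0 * exp(-Qd/(R*T))
T = 772.15 K
D = 6.1377e-06 * exp(-222e3 / (8.314 * 772.15)) = 5.88219e-21 m^2/s
Step 2: L = 2*sqrt(D*t)
t = 45 h = 162000 s
L = 2*sqrt(5.88219e-21 * 162000) = 6.174e-08 m


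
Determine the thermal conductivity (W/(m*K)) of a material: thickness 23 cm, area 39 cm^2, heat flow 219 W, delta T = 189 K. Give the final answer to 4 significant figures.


k = Q*L / (A*dT)
L = 0.23 m, A = 3.9e-03 m^2
k = 219 * 0.23 / (3.9e-03 * 189)
k = 68.34 W/(m*K)


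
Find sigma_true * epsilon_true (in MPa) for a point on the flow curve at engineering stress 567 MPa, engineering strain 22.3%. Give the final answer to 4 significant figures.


sigma_true = sigma_eng * (1 + epsilon_eng)
sigma_true = 567 * (1 + 0.223) = 693.441 MPa
epsilon_true = ln(1 + epsilon_eng)
epsilon_true = ln(1 + 0.223) = 0.201307
sigma_true * epsilon_true = 693.441 * 0.201307 = 139.6 MPa


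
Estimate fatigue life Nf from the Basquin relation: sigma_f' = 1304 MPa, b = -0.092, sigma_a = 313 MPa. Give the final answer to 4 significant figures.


sigma_a = sigma_f' * (2*Nf)^b
2*Nf = (sigma_a / sigma_f')^(1/b)
2*Nf = (313 / 1304)^(1/-0.092)
2*Nf = 5.44792e+06
Nf = 2.724e+06 cycles


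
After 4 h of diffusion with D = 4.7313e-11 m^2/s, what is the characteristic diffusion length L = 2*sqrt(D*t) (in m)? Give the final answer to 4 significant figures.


t = 4 hr = 14400 s
Diffusion length = 2*sqrt(D*t)
= 2*sqrt(4.7313e-11 * 14400)
= 1.651e-03 m


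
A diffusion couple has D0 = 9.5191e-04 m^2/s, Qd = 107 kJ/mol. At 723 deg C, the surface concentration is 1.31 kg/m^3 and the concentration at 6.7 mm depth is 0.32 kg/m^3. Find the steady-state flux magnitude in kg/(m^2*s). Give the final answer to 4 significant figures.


Step 1: D = D0 * exp(-Qd/(R*T))
T = 723 + 273.15 = 996.15 K
D = 9.5191e-04 * exp(-107e3 / (8.314 * 996.15)) = 2.33177e-09 m^2/s
Step 2: J = D * (C1 - C2) / dx
J = 2.33177e-09 * (1.31 - 0.32) / 6.7e-03
J = 3.445e-07 kg/(m^2*s)


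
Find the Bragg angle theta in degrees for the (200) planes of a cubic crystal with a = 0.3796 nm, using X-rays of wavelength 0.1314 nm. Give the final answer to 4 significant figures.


d = a / sqrt(h^2+k^2+l^2)
d = 0.3796 / sqrt(4) = 0.1898 nm
lambda = 2*d*sin(theta)  =>  sin(theta) = lambda / (2*d)
sin(theta) = 0.1314 / (2 * 0.1898) = 0.346154
theta = 20.25 deg


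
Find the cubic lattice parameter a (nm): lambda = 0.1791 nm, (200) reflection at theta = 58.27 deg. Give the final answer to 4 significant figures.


d = lambda / (2*sin(theta))
d = 0.1791 / (2*sin(58.27 deg))
d = 0.105287 nm
a = d * sqrt(h^2+k^2+l^2) = 0.105287 * sqrt(4)
a = 0.2106 nm


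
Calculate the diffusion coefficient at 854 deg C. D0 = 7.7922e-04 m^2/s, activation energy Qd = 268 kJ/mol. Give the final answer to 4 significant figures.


D = D0 * exp(-Qd / (R*T))
T = 1127.15 K
D = 7.7922e-04 * exp(-268e3 / (8.314 * 1127.15))
D = 2.961e-16 m^2/s


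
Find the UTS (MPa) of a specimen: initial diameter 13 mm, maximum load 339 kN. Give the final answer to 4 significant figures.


A0 = pi*(d/2)^2 = pi*(13/2)^2 = 132.732 mm^2
UTS = F_max / A0 = 339*1000 / 132.732
UTS = 2554 MPa


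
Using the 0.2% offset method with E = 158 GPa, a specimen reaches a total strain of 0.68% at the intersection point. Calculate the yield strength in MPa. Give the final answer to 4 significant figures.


Offset strain = 0.002
Elastic strain at yield = total_strain - offset = 6.8e-03 - 0.002 = 4.8e-03
sigma_y = E * elastic_strain = 158000 * 4.8e-03
sigma_y = 758.4 MPa


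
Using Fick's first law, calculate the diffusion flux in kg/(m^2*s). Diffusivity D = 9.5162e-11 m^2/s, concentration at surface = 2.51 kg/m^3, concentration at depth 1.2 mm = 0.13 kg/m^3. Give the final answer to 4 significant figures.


J = -D * (dC/dx) = D * (C1 - C2) / dx
J = 9.5162e-11 * (2.51 - 0.13) / 1.2e-03
J = 1.887e-07 kg/(m^2*s)


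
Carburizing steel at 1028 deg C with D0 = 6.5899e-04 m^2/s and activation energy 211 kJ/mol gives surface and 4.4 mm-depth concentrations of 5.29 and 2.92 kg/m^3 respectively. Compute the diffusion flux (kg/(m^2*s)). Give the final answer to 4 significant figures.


Step 1: D = D0 * exp(-Qd/(R*T))
T = 1028 + 273.15 = 1301.15 K
D = 6.5899e-04 * exp(-211e3 / (8.314 * 1301.15)) = 2.22834e-12 m^2/s
Step 2: J = D * (C1 - C2) / dx
J = 2.22834e-12 * (5.29 - 2.92) / 4.4e-03
J = 1.2e-09 kg/(m^2*s)


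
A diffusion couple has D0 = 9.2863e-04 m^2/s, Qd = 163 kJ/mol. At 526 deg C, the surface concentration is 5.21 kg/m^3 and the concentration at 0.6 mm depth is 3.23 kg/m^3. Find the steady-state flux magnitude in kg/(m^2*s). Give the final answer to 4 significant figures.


Step 1: D = D0 * exp(-Qd/(R*T))
T = 526 + 273.15 = 799.15 K
D = 9.2863e-04 * exp(-163e3 / (8.314 * 799.15)) = 2.05745e-14 m^2/s
Step 2: J = D * (C1 - C2) / dx
J = 2.05745e-14 * (5.21 - 3.23) / 6e-04
J = 6.79e-11 kg/(m^2*s)


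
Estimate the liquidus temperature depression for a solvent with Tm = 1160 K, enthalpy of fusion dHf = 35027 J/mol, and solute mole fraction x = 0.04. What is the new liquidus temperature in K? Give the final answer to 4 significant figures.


dT = R*Tm^2*x / dHf
dT = 8.314 * 1160^2 * 0.04 / 35027
dT = 12.7757 K
T_new = 1160 - 12.7757 = 1147 K


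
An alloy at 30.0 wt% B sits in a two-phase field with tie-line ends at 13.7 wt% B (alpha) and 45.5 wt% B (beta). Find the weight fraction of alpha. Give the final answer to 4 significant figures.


f_alpha = (C_beta - C0) / (C_beta - C_alpha)
f_alpha = (45.5 - 30.0) / (45.5 - 13.7)
f_alpha = 0.4874


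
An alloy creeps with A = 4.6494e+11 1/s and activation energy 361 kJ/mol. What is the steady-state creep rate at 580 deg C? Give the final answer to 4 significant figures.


rate = A * exp(-Q / (R*T))
T = 580 + 273.15 = 853.15 K
rate = 4.6494e+11 * exp(-361e3 / (8.314 * 853.15))
rate = 3.666e-11 1/s


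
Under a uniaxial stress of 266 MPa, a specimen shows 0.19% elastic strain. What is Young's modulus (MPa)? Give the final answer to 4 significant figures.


E = sigma / epsilon
epsilon = 0.19% = 1.9e-03
E = 266 / 1.9e-03
E = 140000 MPa


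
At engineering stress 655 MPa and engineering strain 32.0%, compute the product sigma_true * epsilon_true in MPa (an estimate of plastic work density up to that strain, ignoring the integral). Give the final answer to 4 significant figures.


sigma_true = sigma_eng * (1 + epsilon_eng)
sigma_true = 655 * (1 + 0.32) = 864.6 MPa
epsilon_true = ln(1 + epsilon_eng)
epsilon_true = ln(1 + 0.32) = 0.277632
sigma_true * epsilon_true = 864.6 * 0.277632 = 240 MPa


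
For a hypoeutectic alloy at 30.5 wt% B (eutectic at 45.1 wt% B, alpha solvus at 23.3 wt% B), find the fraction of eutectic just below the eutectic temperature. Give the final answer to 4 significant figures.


f_primary = (C_e - C0) / (C_e - C_alpha_max)
f_primary = (45.1 - 30.5) / (45.1 - 23.3)
f_primary = 0.669725
f_eutectic = 1 - 0.669725 = 0.3303


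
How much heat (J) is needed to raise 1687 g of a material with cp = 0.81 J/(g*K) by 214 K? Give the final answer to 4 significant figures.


Q = m * cp * dT
Q = 1687 * 0.81 * 214
Q = 292400 J


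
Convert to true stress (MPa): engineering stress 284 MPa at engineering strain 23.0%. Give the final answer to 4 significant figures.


sigma_true = sigma_eng * (1 + epsilon_eng)
sigma_true = 284 * (1 + 0.23)
sigma_true = 349.3 MPa


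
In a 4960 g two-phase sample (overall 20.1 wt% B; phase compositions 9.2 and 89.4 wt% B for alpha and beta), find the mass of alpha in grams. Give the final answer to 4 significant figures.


f_alpha = (C_beta - C0) / (C_beta - C_alpha)
f_alpha = (89.4 - 20.1) / (89.4 - 9.2) = 0.86409
m_alpha = f_alpha * m_total = 0.86409 * 4960 = 4286 g


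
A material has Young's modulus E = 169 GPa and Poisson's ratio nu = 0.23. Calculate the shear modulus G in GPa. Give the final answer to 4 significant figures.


G = E / (2*(1+nu))
G = 169 / (2*(1+0.23))
G = 68.7 GPa


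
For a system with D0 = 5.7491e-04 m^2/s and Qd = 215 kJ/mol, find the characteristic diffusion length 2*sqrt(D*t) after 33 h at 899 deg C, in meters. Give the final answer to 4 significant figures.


Step 1: D = D0 * exp(-Qd/(R*T))
T = 1172.15 K
D = 5.7491e-04 * exp(-215e3 / (8.314 * 1172.15)) = 1.50726e-13 m^2/s
Step 2: L = 2*sqrt(D*t)
t = 33 h = 118800 s
L = 2*sqrt(1.50726e-13 * 118800) = 2.676e-04 m


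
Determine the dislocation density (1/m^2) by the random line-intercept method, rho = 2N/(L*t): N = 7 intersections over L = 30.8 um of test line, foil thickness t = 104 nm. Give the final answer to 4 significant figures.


rho = 2N / (L * t)
L = 30.8 um = 3.08e-05 m, t = 104 nm = 1.04e-07 m
rho = 2 * 7 / (3.08e-05 * 1.04e-07)
rho = 4.371e+12 1/m^2


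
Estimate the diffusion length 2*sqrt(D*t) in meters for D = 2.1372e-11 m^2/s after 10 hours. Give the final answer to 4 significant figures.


t = 10 hr = 36000 s
Diffusion length = 2*sqrt(D*t)
= 2*sqrt(2.1372e-11 * 36000)
= 1.754e-03 m


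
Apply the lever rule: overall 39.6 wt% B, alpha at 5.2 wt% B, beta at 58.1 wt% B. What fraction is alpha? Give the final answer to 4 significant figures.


f_alpha = (C_beta - C0) / (C_beta - C_alpha)
f_alpha = (58.1 - 39.6) / (58.1 - 5.2)
f_alpha = 0.3497


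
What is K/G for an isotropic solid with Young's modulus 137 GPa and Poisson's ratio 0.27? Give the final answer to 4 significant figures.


G = E / (2*(1+nu))
G = 137 / (2*(1+0.27)) = 53.937 GPa
K = E / (3*(1-2*nu))
K = 137 / (3*(1-2*0.27)) = 99.2754 GPa
K/G = 99.2754 / 53.937 = 1.841


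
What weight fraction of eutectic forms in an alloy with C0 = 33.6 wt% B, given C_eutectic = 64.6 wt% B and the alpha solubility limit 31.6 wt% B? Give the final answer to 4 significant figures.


f_primary = (C_e - C0) / (C_e - C_alpha_max)
f_primary = (64.6 - 33.6) / (64.6 - 31.6)
f_primary = 0.939394
f_eutectic = 1 - 0.939394 = 0.06061


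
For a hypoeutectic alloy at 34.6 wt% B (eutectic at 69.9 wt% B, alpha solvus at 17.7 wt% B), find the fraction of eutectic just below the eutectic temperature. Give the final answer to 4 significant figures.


f_primary = (C_e - C0) / (C_e - C_alpha_max)
f_primary = (69.9 - 34.6) / (69.9 - 17.7)
f_primary = 0.676245
f_eutectic = 1 - 0.676245 = 0.3238


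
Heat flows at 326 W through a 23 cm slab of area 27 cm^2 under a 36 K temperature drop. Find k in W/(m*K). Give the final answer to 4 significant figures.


k = Q*L / (A*dT)
L = 0.23 m, A = 2.7e-03 m^2
k = 326 * 0.23 / (2.7e-03 * 36)
k = 771.4 W/(m*K)


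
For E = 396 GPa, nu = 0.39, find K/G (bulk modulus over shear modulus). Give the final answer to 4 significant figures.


G = E / (2*(1+nu))
G = 396 / (2*(1+0.39)) = 142.446 GPa
K = E / (3*(1-2*nu))
K = 396 / (3*(1-2*0.39)) = 600 GPa
K/G = 600 / 142.446 = 4.212


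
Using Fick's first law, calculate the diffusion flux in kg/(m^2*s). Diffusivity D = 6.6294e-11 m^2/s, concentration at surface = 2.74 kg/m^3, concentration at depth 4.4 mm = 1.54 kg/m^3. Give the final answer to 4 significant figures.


J = -D * (dC/dx) = D * (C1 - C2) / dx
J = 6.6294e-11 * (2.74 - 1.54) / 4.4e-03
J = 1.808e-08 kg/(m^2*s)


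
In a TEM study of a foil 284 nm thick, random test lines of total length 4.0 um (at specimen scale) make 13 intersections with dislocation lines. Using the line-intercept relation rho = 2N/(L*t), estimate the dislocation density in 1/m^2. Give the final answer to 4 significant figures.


rho = 2N / (L * t)
L = 4.0 um = 4e-06 m, t = 284 nm = 2.84e-07 m
rho = 2 * 13 / (4e-06 * 2.84e-07)
rho = 2.289e+13 1/m^2


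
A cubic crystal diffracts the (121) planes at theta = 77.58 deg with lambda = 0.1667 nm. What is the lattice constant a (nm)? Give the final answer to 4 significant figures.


d = lambda / (2*sin(theta))
d = 0.1667 / (2*sin(77.58 deg))
d = 0.0853474 nm
a = d * sqrt(h^2+k^2+l^2) = 0.0853474 * sqrt(6)
a = 0.2091 nm


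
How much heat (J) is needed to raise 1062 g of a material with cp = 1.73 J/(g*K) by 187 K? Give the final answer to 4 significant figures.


Q = m * cp * dT
Q = 1062 * 1.73 * 187
Q = 343600 J


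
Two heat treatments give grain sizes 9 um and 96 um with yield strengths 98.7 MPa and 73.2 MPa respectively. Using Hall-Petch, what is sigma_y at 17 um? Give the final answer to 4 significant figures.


sigma_y = sigma0 + k / sqrt(d)
1/sqrt(d1) = 1/sqrt(9e-06) = 333.333;  1/sqrt(d2) = 102.062
k = (sigma1 - sigma2) / (1/sqrt(d1) - 1/sqrt(d2)) = (98.7 - 73.2) / (333.333 - 102.062) = 0.11026 MPa*m^0.5
sigma0 = sigma1 - k/sqrt(d1) = 98.7 - 0.11026*333.333 = 61.9466 MPa
sigma_y(d3) = 61.9466 + 0.11026 / sqrt(1.7e-05) = 88.69 MPa


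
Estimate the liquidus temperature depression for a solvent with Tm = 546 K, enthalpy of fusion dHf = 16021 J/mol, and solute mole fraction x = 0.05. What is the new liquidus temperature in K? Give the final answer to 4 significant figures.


dT = R*Tm^2*x / dHf
dT = 8.314 * 546^2 * 0.05 / 16021
dT = 7.73527 K
T_new = 546 - 7.73527 = 538.3 K


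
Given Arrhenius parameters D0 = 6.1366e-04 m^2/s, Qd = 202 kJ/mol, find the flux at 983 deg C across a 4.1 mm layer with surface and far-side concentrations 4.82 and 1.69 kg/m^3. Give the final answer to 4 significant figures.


Step 1: D = D0 * exp(-Qd/(R*T))
T = 983 + 273.15 = 1256.15 K
D = 6.1366e-04 * exp(-202e3 / (8.314 * 1256.15)) = 2.44249e-12 m^2/s
Step 2: J = D * (C1 - C2) / dx
J = 2.44249e-12 * (4.82 - 1.69) / 4.1e-03
J = 1.865e-09 kg/(m^2*s)


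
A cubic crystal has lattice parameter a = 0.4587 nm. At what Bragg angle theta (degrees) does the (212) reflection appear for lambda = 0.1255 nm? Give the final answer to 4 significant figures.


d = a / sqrt(h^2+k^2+l^2)
d = 0.4587 / sqrt(9) = 0.1529 nm
lambda = 2*d*sin(theta)  =>  sin(theta) = lambda / (2*d)
sin(theta) = 0.1255 / (2 * 0.1529) = 0.410399
theta = 24.23 deg


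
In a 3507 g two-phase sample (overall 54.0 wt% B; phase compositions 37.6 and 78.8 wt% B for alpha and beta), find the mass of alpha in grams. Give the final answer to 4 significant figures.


f_alpha = (C_beta - C0) / (C_beta - C_alpha)
f_alpha = (78.8 - 54.0) / (78.8 - 37.6) = 0.601942
m_alpha = f_alpha * m_total = 0.601942 * 3507 = 2111 g


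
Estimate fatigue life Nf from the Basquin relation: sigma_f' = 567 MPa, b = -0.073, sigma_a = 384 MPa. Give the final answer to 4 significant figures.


sigma_a = sigma_f' * (2*Nf)^b
2*Nf = (sigma_a / sigma_f')^(1/b)
2*Nf = (384 / 567)^(1/-0.073)
2*Nf = 208.218
Nf = 104.1 cycles


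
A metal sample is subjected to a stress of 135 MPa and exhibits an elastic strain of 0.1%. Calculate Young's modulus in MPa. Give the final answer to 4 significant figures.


E = sigma / epsilon
epsilon = 0.1% = 1e-03
E = 135 / 1e-03
E = 135000 MPa


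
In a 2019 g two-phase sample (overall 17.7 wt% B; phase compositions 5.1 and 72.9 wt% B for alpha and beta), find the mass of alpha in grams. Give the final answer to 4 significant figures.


f_alpha = (C_beta - C0) / (C_beta - C_alpha)
f_alpha = (72.9 - 17.7) / (72.9 - 5.1) = 0.814159
m_alpha = f_alpha * m_total = 0.814159 * 2019 = 1644 g


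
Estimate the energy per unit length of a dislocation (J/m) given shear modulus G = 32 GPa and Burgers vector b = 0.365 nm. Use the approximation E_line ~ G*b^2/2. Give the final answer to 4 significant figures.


E = G*b^2/2
b = 0.365 nm = 3.65e-10 m
G = 32 GPa = 3.2e+10 Pa
E = 0.5 * 3.2e+10 * (3.65e-10)^2
E = 2.132e-09 J/m


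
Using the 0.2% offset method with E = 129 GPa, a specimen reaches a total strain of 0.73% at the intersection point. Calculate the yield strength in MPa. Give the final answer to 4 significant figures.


Offset strain = 0.002
Elastic strain at yield = total_strain - offset = 7.3e-03 - 0.002 = 5.3e-03
sigma_y = E * elastic_strain = 129000 * 5.3e-03
sigma_y = 683.7 MPa


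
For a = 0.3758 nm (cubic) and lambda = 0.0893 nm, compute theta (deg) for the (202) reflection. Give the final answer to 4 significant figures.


d = a / sqrt(h^2+k^2+l^2)
d = 0.3758 / sqrt(8) = 0.132865 nm
lambda = 2*d*sin(theta)  =>  sin(theta) = lambda / (2*d)
sin(theta) = 0.0893 / (2 * 0.132865) = 0.336054
theta = 19.64 deg


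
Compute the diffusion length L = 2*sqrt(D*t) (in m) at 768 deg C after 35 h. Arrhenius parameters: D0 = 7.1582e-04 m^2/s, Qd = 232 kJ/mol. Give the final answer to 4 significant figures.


Step 1: D = D0 * exp(-Qd/(R*T))
T = 1041.15 K
D = 7.1582e-04 * exp(-232e3 / (8.314 * 1041.15)) = 1.64025e-15 m^2/s
Step 2: L = 2*sqrt(D*t)
t = 35 h = 126000 s
L = 2*sqrt(1.64025e-15 * 126000) = 2.875e-05 m


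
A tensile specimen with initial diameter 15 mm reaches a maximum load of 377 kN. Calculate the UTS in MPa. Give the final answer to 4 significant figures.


A0 = pi*(d/2)^2 = pi*(15/2)^2 = 176.715 mm^2
UTS = F_max / A0 = 377*1000 / 176.715
UTS = 2133 MPa


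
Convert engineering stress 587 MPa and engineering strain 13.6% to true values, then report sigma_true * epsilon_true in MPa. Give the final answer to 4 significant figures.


sigma_true = sigma_eng * (1 + epsilon_eng)
sigma_true = 587 * (1 + 0.136) = 666.832 MPa
epsilon_true = ln(1 + epsilon_eng)
epsilon_true = ln(1 + 0.136) = 0.127513
sigma_true * epsilon_true = 666.832 * 0.127513 = 85.03 MPa


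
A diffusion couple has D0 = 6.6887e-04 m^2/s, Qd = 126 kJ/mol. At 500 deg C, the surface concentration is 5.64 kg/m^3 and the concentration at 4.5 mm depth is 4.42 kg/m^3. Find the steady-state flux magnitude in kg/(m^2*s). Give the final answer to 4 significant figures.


Step 1: D = D0 * exp(-Qd/(R*T))
T = 500 + 273.15 = 773.15 K
D = 6.6887e-04 * exp(-126e3 / (8.314 * 773.15)) = 2.05292e-12 m^2/s
Step 2: J = D * (C1 - C2) / dx
J = 2.05292e-12 * (5.64 - 4.42) / 4.5e-03
J = 5.566e-10 kg/(m^2*s)


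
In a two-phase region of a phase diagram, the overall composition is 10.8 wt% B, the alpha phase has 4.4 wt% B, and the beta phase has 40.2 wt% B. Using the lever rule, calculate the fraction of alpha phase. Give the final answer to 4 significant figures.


f_alpha = (C_beta - C0) / (C_beta - C_alpha)
f_alpha = (40.2 - 10.8) / (40.2 - 4.4)
f_alpha = 0.8212


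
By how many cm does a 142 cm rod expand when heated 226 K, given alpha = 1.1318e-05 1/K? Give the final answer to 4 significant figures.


dL = L0 * alpha * dT
dL = 142 * 1.1318e-05 * 226
dL = 0.3632 cm


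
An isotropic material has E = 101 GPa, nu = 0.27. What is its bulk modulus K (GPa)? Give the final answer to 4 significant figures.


K = E / (3*(1-2*nu))
K = 101 / (3*(1-2*0.27))
K = 73.19 GPa


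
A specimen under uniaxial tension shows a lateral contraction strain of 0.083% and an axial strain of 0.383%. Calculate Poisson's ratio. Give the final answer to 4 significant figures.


nu = -epsilon_lat / epsilon_axial
Lateral strain is contraction (negative), so using magnitudes:
nu = 0.083 / 0.383
nu = 0.2167


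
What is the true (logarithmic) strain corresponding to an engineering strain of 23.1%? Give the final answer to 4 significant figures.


epsilon_true = ln(1 + epsilon_eng)
epsilon_true = ln(1 + 0.231)
epsilon_true = 0.2078


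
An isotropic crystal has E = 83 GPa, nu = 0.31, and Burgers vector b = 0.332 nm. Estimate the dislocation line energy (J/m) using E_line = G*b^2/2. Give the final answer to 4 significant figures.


Step 1: G = E / (2*(1+nu))
G = 83 / (2*(1+0.31)) = 31.6794 GPa = 3.16794e+10 Pa
Step 2: E_line = G*b^2/2
b = 0.332 nm = 3.32e-10 m
E_line = 0.5 * 3.16794e+10 * (3.32e-10)^2 = 1.746e-09 J/m


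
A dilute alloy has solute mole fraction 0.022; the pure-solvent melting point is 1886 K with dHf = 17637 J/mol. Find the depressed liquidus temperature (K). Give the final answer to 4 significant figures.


dT = R*Tm^2*x / dHf
dT = 8.314 * 1886^2 * 0.022 / 17637
dT = 36.8885 K
T_new = 1886 - 36.8885 = 1849 K


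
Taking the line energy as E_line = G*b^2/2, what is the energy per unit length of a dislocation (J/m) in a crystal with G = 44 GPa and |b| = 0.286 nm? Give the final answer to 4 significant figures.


E = G*b^2/2
b = 0.286 nm = 2.86e-10 m
G = 44 GPa = 4.4e+10 Pa
E = 0.5 * 4.4e+10 * (2.86e-10)^2
E = 1.8e-09 J/m


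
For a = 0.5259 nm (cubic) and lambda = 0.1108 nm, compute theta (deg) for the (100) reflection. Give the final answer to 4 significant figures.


d = a / sqrt(h^2+k^2+l^2)
d = 0.5259 / sqrt(1) = 0.5259 nm
lambda = 2*d*sin(theta)  =>  sin(theta) = lambda / (2*d)
sin(theta) = 0.1108 / (2 * 0.5259) = 0.105343
theta = 6.047 deg


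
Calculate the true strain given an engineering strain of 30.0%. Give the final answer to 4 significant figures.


epsilon_true = ln(1 + epsilon_eng)
epsilon_true = ln(1 + 0.3)
epsilon_true = 0.2624


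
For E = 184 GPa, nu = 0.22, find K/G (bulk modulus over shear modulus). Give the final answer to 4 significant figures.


G = E / (2*(1+nu))
G = 184 / (2*(1+0.22)) = 75.4098 GPa
K = E / (3*(1-2*nu))
K = 184 / (3*(1-2*0.22)) = 109.524 GPa
K/G = 109.524 / 75.4098 = 1.452


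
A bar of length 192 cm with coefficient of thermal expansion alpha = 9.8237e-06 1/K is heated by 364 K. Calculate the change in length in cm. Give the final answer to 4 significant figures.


dL = L0 * alpha * dT
dL = 192 * 9.8237e-06 * 364
dL = 0.6866 cm


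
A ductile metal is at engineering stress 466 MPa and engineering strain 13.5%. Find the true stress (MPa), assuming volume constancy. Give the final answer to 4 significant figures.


sigma_true = sigma_eng * (1 + epsilon_eng)
sigma_true = 466 * (1 + 0.135)
sigma_true = 528.9 MPa


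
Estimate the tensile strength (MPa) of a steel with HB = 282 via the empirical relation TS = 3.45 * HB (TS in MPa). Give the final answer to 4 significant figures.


TS (MPa) = 3.45 * HB
TS = 3.45 * 282
TS = 972.9 MPa


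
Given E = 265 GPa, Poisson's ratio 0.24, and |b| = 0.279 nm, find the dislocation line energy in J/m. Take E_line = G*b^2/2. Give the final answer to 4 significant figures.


Step 1: G = E / (2*(1+nu))
G = 265 / (2*(1+0.24)) = 106.855 GPa = 1.06855e+11 Pa
Step 2: E_line = G*b^2/2
b = 0.279 nm = 2.79e-10 m
E_line = 0.5 * 1.06855e+11 * (2.79e-10)^2 = 4.159e-09 J/m


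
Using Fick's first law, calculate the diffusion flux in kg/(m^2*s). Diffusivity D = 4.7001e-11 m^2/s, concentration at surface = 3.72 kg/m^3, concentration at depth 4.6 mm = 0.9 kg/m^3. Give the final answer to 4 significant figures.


J = -D * (dC/dx) = D * (C1 - C2) / dx
J = 4.7001e-11 * (3.72 - 0.9) / 4.6e-03
J = 2.881e-08 kg/(m^2*s)


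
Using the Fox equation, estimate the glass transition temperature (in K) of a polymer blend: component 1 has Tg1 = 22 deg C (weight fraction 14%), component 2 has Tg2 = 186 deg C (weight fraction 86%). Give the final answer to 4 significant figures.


1/Tg = w1/Tg1 + w2/Tg2 (in Kelvin)
Tg1 = 295.15 K, Tg2 = 459.15 K
1/Tg = 0.14/295.15 + 0.86/459.15
Tg = 426 K


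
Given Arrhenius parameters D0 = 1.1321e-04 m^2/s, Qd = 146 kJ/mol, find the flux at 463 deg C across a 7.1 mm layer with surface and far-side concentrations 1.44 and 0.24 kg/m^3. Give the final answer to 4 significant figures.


Step 1: D = D0 * exp(-Qd/(R*T))
T = 463 + 273.15 = 736.15 K
D = 1.1321e-04 * exp(-146e3 / (8.314 * 736.15)) = 4.9415e-15 m^2/s
Step 2: J = D * (C1 - C2) / dx
J = 4.9415e-15 * (1.44 - 0.24) / 7.1e-03
J = 8.352e-13 kg/(m^2*s)


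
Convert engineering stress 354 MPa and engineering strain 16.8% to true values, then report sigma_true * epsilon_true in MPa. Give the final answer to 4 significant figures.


sigma_true = sigma_eng * (1 + epsilon_eng)
sigma_true = 354 * (1 + 0.168) = 413.472 MPa
epsilon_true = ln(1 + epsilon_eng)
epsilon_true = ln(1 + 0.168) = 0.155293
sigma_true * epsilon_true = 413.472 * 0.155293 = 64.21 MPa


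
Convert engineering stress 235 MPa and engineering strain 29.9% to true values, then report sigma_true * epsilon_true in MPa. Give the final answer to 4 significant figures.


sigma_true = sigma_eng * (1 + epsilon_eng)
sigma_true = 235 * (1 + 0.299) = 305.265 MPa
epsilon_true = ln(1 + epsilon_eng)
epsilon_true = ln(1 + 0.299) = 0.261595
sigma_true * epsilon_true = 305.265 * 0.261595 = 79.86 MPa


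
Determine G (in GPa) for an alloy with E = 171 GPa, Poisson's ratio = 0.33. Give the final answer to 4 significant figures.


G = E / (2*(1+nu))
G = 171 / (2*(1+0.33))
G = 64.29 GPa


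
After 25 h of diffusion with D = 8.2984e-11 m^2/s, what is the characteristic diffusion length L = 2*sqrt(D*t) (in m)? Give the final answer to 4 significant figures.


t = 25 hr = 90000 s
Diffusion length = 2*sqrt(D*t)
= 2*sqrt(8.2984e-11 * 90000)
= 5.466e-03 m


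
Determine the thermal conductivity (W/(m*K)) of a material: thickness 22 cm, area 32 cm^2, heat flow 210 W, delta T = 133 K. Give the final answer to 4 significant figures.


k = Q*L / (A*dT)
L = 0.22 m, A = 3.2e-03 m^2
k = 210 * 0.22 / (3.2e-03 * 133)
k = 108.6 W/(m*K)


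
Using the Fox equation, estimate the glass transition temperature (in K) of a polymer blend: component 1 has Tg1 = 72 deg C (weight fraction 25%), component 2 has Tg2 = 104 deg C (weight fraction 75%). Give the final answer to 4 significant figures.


1/Tg = w1/Tg1 + w2/Tg2 (in Kelvin)
Tg1 = 345.15 K, Tg2 = 377.15 K
1/Tg = 0.25/345.15 + 0.75/377.15
Tg = 368.6 K


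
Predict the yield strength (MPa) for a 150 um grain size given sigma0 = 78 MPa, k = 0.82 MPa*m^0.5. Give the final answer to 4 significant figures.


sigma_y = sigma0 + k / sqrt(d)
d = 150 um = 1.5e-04 m
sigma_y = 78 + 0.82 / sqrt(1.5e-04)
sigma_y = 145 MPa


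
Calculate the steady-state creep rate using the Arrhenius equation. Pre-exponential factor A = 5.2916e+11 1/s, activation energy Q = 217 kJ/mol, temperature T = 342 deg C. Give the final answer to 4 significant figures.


rate = A * exp(-Q / (R*T))
T = 342 + 273.15 = 615.15 K
rate = 5.2916e+11 * exp(-217e3 / (8.314 * 615.15))
rate = 1.98e-07 1/s


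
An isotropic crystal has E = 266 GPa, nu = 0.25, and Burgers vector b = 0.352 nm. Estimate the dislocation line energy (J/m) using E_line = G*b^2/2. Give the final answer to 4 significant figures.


Step 1: G = E / (2*(1+nu))
G = 266 / (2*(1+0.25)) = 106.4 GPa = 1.064e+11 Pa
Step 2: E_line = G*b^2/2
b = 0.352 nm = 3.52e-10 m
E_line = 0.5 * 1.064e+11 * (3.52e-10)^2 = 6.592e-09 J/m


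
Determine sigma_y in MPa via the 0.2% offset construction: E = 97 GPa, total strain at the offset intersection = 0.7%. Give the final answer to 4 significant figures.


Offset strain = 0.002
Elastic strain at yield = total_strain - offset = 7e-03 - 0.002 = 5e-03
sigma_y = E * elastic_strain = 97000 * 5e-03
sigma_y = 485 MPa


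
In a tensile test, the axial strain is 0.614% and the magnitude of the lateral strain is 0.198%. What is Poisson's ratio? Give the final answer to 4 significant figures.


nu = -epsilon_lat / epsilon_axial
Lateral strain is contraction (negative), so using magnitudes:
nu = 0.198 / 0.614
nu = 0.3225


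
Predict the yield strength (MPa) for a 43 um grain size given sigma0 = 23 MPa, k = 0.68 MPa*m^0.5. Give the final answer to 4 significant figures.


sigma_y = sigma0 + k / sqrt(d)
d = 43 um = 4.3e-05 m
sigma_y = 23 + 0.68 / sqrt(4.3e-05)
sigma_y = 126.7 MPa


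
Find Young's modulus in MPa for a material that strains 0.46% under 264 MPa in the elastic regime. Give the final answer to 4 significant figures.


E = sigma / epsilon
epsilon = 0.46% = 4.6e-03
E = 264 / 4.6e-03
E = 57390 MPa


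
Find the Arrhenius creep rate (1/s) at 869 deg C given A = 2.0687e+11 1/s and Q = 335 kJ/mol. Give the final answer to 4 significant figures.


rate = A * exp(-Q / (R*T))
T = 869 + 273.15 = 1142.15 K
rate = 2.0687e+11 * exp(-335e3 / (8.314 * 1142.15))
rate = 9.872e-05 1/s


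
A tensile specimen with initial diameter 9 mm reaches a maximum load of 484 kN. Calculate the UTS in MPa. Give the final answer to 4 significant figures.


A0 = pi*(d/2)^2 = pi*(9/2)^2 = 63.6173 mm^2
UTS = F_max / A0 = 484*1000 / 63.6173
UTS = 7608 MPa


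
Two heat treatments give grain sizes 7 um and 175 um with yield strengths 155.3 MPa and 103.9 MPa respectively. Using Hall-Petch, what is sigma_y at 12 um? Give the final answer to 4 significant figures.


sigma_y = sigma0 + k / sqrt(d)
1/sqrt(d1) = 1/sqrt(7e-06) = 377.964;  1/sqrt(d2) = 75.5929
k = (sigma1 - sigma2) / (1/sqrt(d1) - 1/sqrt(d2)) = (155.3 - 103.9) / (377.964 - 75.5929) = 0.16999 MPa*m^0.5
sigma0 = sigma1 - k/sqrt(d1) = 155.3 - 0.16999*377.964 = 91.05 MPa
sigma_y(d3) = 91.05 + 0.16999 / sqrt(1.2e-05) = 140.1 MPa


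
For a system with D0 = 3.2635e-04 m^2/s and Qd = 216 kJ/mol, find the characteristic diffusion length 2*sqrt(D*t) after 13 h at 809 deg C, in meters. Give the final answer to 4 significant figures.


Step 1: D = D0 * exp(-Qd/(R*T))
T = 1082.15 K
D = 3.2635e-04 * exp(-216e3 / (8.314 * 1082.15)) = 1.22218e-14 m^2/s
Step 2: L = 2*sqrt(D*t)
t = 13 h = 46800 s
L = 2*sqrt(1.22218e-14 * 46800) = 4.783e-05 m


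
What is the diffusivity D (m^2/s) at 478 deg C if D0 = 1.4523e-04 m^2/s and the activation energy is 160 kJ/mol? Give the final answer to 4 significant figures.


D = D0 * exp(-Qd / (R*T))
T = 751.15 K
D = 1.4523e-04 * exp(-160e3 / (8.314 * 751.15))
D = 1.085e-15 m^2/s


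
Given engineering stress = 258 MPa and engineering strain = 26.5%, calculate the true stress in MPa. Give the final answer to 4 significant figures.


sigma_true = sigma_eng * (1 + epsilon_eng)
sigma_true = 258 * (1 + 0.265)
sigma_true = 326.4 MPa


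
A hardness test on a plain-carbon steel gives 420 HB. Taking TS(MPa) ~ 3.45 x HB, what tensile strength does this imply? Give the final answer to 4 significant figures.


TS (MPa) = 3.45 * HB
TS = 3.45 * 420
TS = 1449 MPa


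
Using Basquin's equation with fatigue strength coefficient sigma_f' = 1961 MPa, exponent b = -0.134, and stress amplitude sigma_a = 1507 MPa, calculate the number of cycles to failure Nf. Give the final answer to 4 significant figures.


sigma_a = sigma_f' * (2*Nf)^b
2*Nf = (sigma_a / sigma_f')^(1/b)
2*Nf = (1507 / 1961)^(1/-0.134)
2*Nf = 7.13617
Nf = 3.568 cycles


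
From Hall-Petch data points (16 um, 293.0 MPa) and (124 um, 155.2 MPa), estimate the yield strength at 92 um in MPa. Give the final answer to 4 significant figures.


sigma_y = sigma0 + k / sqrt(d)
1/sqrt(d1) = 1/sqrt(1.6e-05) = 250;  1/sqrt(d2) = 89.8027
k = (sigma1 - sigma2) / (1/sqrt(d1) - 1/sqrt(d2)) = (293.0 - 155.2) / (250 - 89.8027) = 0.860189 MPa*m^0.5
sigma0 = sigma1 - k/sqrt(d1) = 293.0 - 0.860189*250 = 77.9527 MPa
sigma_y(d3) = 77.9527 + 0.860189 / sqrt(9.2e-05) = 167.6 MPa


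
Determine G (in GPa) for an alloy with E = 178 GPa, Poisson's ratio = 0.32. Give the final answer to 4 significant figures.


G = E / (2*(1+nu))
G = 178 / (2*(1+0.32))
G = 67.42 GPa


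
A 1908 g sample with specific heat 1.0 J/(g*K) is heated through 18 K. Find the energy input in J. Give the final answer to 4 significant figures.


Q = m * cp * dT
Q = 1908 * 1.0 * 18
Q = 34340 J


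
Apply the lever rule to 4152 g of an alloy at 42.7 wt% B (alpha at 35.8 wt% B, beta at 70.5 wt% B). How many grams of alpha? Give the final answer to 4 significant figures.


f_alpha = (C_beta - C0) / (C_beta - C_alpha)
f_alpha = (70.5 - 42.7) / (70.5 - 35.8) = 0.801153
m_alpha = f_alpha * m_total = 0.801153 * 4152 = 3326 g


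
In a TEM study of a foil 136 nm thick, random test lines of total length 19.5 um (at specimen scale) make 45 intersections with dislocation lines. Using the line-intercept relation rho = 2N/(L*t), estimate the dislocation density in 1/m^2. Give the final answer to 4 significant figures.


rho = 2N / (L * t)
L = 19.5 um = 1.95e-05 m, t = 136 nm = 1.36e-07 m
rho = 2 * 45 / (1.95e-05 * 1.36e-07)
rho = 3.394e+13 1/m^2


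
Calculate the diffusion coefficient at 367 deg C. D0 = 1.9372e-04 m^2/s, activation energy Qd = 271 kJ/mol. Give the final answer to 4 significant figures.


D = D0 * exp(-Qd / (R*T))
T = 640.15 K
D = 1.9372e-04 * exp(-271e3 / (8.314 * 640.15))
D = 1.491e-26 m^2/s


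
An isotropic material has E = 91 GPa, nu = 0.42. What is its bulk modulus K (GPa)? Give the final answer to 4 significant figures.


K = E / (3*(1-2*nu))
K = 91 / (3*(1-2*0.42))
K = 189.6 GPa


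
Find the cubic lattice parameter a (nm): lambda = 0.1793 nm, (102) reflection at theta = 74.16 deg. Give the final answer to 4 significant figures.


d = lambda / (2*sin(theta))
d = 0.1793 / (2*sin(74.16 deg))
d = 0.0931886 nm
a = d * sqrt(h^2+k^2+l^2) = 0.0931886 * sqrt(5)
a = 0.2084 nm


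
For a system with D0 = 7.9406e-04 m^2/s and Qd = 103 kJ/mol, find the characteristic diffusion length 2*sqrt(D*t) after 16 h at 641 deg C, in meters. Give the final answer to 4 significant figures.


Step 1: D = D0 * exp(-Qd/(R*T))
T = 914.15 K
D = 7.9406e-04 * exp(-103e3 / (8.314 * 914.15)) = 1.03326e-09 m^2/s
Step 2: L = 2*sqrt(D*t)
t = 16 h = 57600 s
L = 2*sqrt(1.03326e-09 * 57600) = 0.01543 m


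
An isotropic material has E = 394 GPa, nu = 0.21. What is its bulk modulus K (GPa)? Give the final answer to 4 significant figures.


K = E / (3*(1-2*nu))
K = 394 / (3*(1-2*0.21))
K = 226.4 GPa


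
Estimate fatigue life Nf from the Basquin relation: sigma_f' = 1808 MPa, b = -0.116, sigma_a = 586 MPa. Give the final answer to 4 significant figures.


sigma_a = sigma_f' * (2*Nf)^b
2*Nf = (sigma_a / sigma_f')^(1/b)
2*Nf = (586 / 1808)^(1/-0.116)
2*Nf = 16523.8
Nf = 8262 cycles


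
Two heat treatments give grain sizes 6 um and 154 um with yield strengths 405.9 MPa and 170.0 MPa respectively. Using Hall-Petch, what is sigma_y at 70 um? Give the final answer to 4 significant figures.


sigma_y = sigma0 + k / sqrt(d)
1/sqrt(d1) = 1/sqrt(6e-06) = 408.248;  1/sqrt(d2) = 80.5823
k = (sigma1 - sigma2) / (1/sqrt(d1) - 1/sqrt(d2)) = (405.9 - 170.0) / (408.248 - 80.5823) = 0.71994 MPa*m^0.5
sigma0 = sigma1 - k/sqrt(d1) = 405.9 - 0.71994*408.248 = 111.986 MPa
sigma_y(d3) = 111.986 + 0.71994 / sqrt(7e-05) = 198 MPa


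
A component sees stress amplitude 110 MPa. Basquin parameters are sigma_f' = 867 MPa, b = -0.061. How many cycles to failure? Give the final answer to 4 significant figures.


sigma_a = sigma_f' * (2*Nf)^b
2*Nf = (sigma_a / sigma_f')^(1/b)
2*Nf = (110 / 867)^(1/-0.061)
2*Nf = 4.99797e+14
Nf = 2.499e+14 cycles


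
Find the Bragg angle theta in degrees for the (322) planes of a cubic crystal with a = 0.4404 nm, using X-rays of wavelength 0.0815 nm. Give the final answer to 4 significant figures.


d = a / sqrt(h^2+k^2+l^2)
d = 0.4404 / sqrt(17) = 0.106813 nm
lambda = 2*d*sin(theta)  =>  sin(theta) = lambda / (2*d)
sin(theta) = 0.0815 / (2 * 0.106813) = 0.381509
theta = 22.43 deg


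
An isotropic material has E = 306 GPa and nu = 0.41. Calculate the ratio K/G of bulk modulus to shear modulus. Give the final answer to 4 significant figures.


G = E / (2*(1+nu))
G = 306 / (2*(1+0.41)) = 108.511 GPa
K = E / (3*(1-2*nu))
K = 306 / (3*(1-2*0.41)) = 566.667 GPa
K/G = 566.667 / 108.511 = 5.222


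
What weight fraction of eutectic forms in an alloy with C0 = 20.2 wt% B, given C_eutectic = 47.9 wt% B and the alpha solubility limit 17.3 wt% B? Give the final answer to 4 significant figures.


f_primary = (C_e - C0) / (C_e - C_alpha_max)
f_primary = (47.9 - 20.2) / (47.9 - 17.3)
f_primary = 0.905229
f_eutectic = 1 - 0.905229 = 0.09477


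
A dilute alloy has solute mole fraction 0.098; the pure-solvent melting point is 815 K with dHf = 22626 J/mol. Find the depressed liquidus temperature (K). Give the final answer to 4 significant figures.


dT = R*Tm^2*x / dHf
dT = 8.314 * 815^2 * 0.098 / 22626
dT = 23.919 K
T_new = 815 - 23.919 = 791.1 K


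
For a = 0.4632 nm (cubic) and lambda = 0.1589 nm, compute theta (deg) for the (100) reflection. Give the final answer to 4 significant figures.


d = a / sqrt(h^2+k^2+l^2)
d = 0.4632 / sqrt(1) = 0.4632 nm
lambda = 2*d*sin(theta)  =>  sin(theta) = lambda / (2*d)
sin(theta) = 0.1589 / (2 * 0.4632) = 0.171524
theta = 9.876 deg


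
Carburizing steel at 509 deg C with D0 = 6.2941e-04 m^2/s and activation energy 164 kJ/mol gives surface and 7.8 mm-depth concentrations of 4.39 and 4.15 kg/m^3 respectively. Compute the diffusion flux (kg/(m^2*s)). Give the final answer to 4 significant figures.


Step 1: D = D0 * exp(-Qd/(R*T))
T = 509 + 273.15 = 782.15 K
D = 6.2941e-04 * exp(-164e3 / (8.314 * 782.15)) = 7.01552e-15 m^2/s
Step 2: J = D * (C1 - C2) / dx
J = 7.01552e-15 * (4.39 - 4.15) / 7.8e-03
J = 2.159e-13 kg/(m^2*s)


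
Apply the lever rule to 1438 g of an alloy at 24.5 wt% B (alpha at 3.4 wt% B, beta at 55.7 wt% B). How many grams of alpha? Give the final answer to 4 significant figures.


f_alpha = (C_beta - C0) / (C_beta - C_alpha)
f_alpha = (55.7 - 24.5) / (55.7 - 3.4) = 0.596558
m_alpha = f_alpha * m_total = 0.596558 * 1438 = 857.9 g


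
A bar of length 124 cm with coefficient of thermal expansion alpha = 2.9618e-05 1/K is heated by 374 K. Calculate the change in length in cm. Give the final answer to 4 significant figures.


dL = L0 * alpha * dT
dL = 124 * 2.9618e-05 * 374
dL = 1.374 cm


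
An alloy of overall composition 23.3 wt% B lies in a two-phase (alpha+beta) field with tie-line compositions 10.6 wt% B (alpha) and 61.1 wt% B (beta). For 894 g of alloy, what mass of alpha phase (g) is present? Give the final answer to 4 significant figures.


f_alpha = (C_beta - C0) / (C_beta - C_alpha)
f_alpha = (61.1 - 23.3) / (61.1 - 10.6) = 0.748515
m_alpha = f_alpha * m_total = 0.748515 * 894 = 669.2 g


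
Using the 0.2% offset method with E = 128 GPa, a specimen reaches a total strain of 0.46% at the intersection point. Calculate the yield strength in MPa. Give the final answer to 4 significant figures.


Offset strain = 0.002
Elastic strain at yield = total_strain - offset = 4.6e-03 - 0.002 = 2.6e-03
sigma_y = E * elastic_strain = 128000 * 2.6e-03
sigma_y = 332.8 MPa


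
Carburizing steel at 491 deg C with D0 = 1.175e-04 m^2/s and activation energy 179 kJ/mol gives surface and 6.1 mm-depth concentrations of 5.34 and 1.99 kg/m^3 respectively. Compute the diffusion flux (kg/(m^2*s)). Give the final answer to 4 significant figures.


Step 1: D = D0 * exp(-Qd/(R*T))
T = 491 + 273.15 = 764.15 K
D = 1.175e-04 * exp(-179e3 / (8.314 * 764.15)) = 6.81989e-17 m^2/s
Step 2: J = D * (C1 - C2) / dx
J = 6.81989e-17 * (5.34 - 1.99) / 6.1e-03
J = 3.745e-14 kg/(m^2*s)


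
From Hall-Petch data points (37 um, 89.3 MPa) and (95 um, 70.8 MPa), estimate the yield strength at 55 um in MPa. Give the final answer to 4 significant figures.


sigma_y = sigma0 + k / sqrt(d)
1/sqrt(d1) = 1/sqrt(3.7e-05) = 164.399;  1/sqrt(d2) = 102.598
k = (sigma1 - sigma2) / (1/sqrt(d1) - 1/sqrt(d2)) = (89.3 - 70.8) / (164.399 - 102.598) = 0.299347 MPa*m^0.5
sigma0 = sigma1 - k/sqrt(d1) = 89.3 - 0.299347*164.399 = 40.0876 MPa
sigma_y(d3) = 40.0876 + 0.299347 / sqrt(5.5e-05) = 80.45 MPa
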